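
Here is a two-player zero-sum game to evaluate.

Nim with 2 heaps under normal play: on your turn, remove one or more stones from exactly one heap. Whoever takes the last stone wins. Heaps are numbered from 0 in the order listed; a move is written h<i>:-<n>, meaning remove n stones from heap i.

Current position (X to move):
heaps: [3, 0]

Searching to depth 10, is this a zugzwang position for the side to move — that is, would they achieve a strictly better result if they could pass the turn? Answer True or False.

p1 X@[(3,0)]: h0:-1[(2,0)]-1 h0:-2[(1,0)]-1 h0:-3[(0,0)]+1*
p2 O@[(0,0)] terminal -1; root [(3,0)] d10
pass branch (O moves first from the same position):
  | p1 O@[(3,0)]: h0:-1[(2,0)]-1 h0:-2[(1,0)]-1 h0:-3[(0,0)]+1*
  | p2 X@[(0,0)] terminal -1; root [(3,0)] d10
X moving scores +1; X passing scores -1

zugzwang((3,0), X) = False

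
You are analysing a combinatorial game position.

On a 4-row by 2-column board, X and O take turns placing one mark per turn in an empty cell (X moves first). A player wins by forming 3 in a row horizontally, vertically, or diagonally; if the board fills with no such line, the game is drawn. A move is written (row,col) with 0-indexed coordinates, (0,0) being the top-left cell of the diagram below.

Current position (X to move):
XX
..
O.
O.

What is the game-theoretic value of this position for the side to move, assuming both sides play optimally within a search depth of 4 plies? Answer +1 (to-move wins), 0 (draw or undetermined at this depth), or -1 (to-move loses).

value(XX/../O./O., X) = 0

[XX/../O./O.] X move#1: (1,0):+0/XX/X./O./O.*, (1,1):-1/XX/.X/O./O., (2,1):-1/XX/../OX/O., (3,1):-1/XX/../O./OX
[XX/X./O./O.] O move#2: (1,1):+0/XX/XO/O./O.*, (2,1):+0/XX/X./OO/O., (3,1):+0/XX/X./O./OO
[XX/XO/O./O.] X move#3: (2,1):+0/XX/XO/OX/O.*, (3,1):+0/XX/XO/O./OX
[XX/XO/OX/O.] O move#4: (3,1):+0/XX/XO/OX/OO*
[XX/XO/OX/OO] end (terminal +0, X#5); searched XX/../O./O. to 4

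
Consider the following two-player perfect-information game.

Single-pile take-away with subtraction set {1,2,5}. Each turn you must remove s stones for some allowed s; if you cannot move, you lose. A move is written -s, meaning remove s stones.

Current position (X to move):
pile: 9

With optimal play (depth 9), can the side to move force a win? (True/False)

X winning at [9]: False

ply 1, X at 9 | -1=-1→8*; -2=-1→7; -5=-1→4
ply 2, O at 8 | -1=-1→7; -2=+1→6*; -5=+1→3
ply 3, X at 6 | -1=-1→5*; -2=-1→4; -5=-1→1
ply 4, O at 5 | -1=-1→4; -2=+1→3*; -5=+1→0
ply 5, X at 3 | -1=-1→2*; -2=-1→1
ply 6, O at 2 | -1=-1→1; -2=+1→0*
ply 7: 0 is terminal -1 (X); from 9 depth 9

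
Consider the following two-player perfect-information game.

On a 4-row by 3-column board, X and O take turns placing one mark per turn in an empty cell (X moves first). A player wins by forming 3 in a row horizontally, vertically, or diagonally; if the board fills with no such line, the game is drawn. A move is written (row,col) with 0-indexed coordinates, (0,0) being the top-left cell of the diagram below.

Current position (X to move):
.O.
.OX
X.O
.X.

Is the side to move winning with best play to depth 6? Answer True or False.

X winning at [.O./.OX/X.O/.X.]: False

[.O./.OX/X.O/.X.] X move#1: (0,0):-1/XO./.OX/X.O/.X.*, (0,2):-1/.OX/.OX/X.O/.X., (1,0):-1/.O./XOX/X.O/.X., (2,1):-1/.O./.OX/XXO/.X., (3,0):-1/.O./.OX/X.O/XX., (3,2):-1/.O./.OX/X.O/.XX
[XO./.OX/X.O/.X.] O move#2: (0,2):-1/XOO/.OX/X.O/.X., (1,0):+0/XO./OOX/X.O/.X., (2,1):+1/XO./.OX/XOO/.X.*, (3,0):-1/XO./.OX/X.O/OX., (3,2):-1/XO./.OX/X.O/.XO
[XO./.OX/XOO/.X.] end (terminal -1, X#3); searched .O./.OX/X.O/.X. to 6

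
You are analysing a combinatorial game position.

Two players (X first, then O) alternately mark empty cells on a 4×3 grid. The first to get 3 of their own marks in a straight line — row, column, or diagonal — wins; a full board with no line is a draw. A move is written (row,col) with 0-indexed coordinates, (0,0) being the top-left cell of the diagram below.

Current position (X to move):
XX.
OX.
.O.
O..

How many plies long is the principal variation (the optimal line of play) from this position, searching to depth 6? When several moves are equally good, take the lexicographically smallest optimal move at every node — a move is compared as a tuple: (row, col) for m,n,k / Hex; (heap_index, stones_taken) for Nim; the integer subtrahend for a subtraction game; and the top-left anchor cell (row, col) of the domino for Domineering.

ply 1, X at XX./OX./.O./O.. | (0,2)=+1→XXX/OX./.O./O..*; (1,2)=-1→XX./OXX/.O./O..; (2,0)=-1→XX./OX./XO./O..; (2,2)=+1→XX./OX./.OX/O..; (3,1)=-1→XX./OX./.O./OX.; (3,2)=-1→XX./OX./.O./O.X
ply 2: XXX/OX./.O./O.. is terminal -1 (O); from XX./OX./.O./O.. depth 6

PV length from [XX./OX./.O./O..]: 1 ply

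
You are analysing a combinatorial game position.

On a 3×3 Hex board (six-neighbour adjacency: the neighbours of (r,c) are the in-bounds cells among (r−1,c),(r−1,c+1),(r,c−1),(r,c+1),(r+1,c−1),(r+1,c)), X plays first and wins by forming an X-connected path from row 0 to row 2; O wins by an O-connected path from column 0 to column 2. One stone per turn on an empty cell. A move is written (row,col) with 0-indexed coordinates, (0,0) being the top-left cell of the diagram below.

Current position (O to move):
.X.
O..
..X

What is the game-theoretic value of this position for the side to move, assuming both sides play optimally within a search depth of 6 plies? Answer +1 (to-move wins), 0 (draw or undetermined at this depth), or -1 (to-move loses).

value(.X./O../..X, O) = +1

[.X./O../..X] O move#1: (0,0):-1/OX./O../..X, (0,2):-1/.XO/O../..X, (1,1):+1/.X./OO./..X*, (1,2):-1/.X./O.O/..X, (2,0):-1/.X./O../O.X, (2,1):-1/.X./O../.OX
[.X./OO./..X] X move#2: (0,0):-1/XX./OO./..X*, (0,2):-1/.XX/OO./..X, (1,2):-1/.X./OOX/..X, (2,0):-1/.X./OO./X.X, (2,1):-1/.X./OO./.XX
[XX./OO./..X] O move#3: (0,2):+1/XXO/OO./..X*, (1,2):+1/XX./OOO/..X, (2,0):+1/XX./OO./O.X, (2,1):+1/XX./OO./.OX
[XXO/OO./..X] end (terminal -1, X#4); searched .X./O../..X to 6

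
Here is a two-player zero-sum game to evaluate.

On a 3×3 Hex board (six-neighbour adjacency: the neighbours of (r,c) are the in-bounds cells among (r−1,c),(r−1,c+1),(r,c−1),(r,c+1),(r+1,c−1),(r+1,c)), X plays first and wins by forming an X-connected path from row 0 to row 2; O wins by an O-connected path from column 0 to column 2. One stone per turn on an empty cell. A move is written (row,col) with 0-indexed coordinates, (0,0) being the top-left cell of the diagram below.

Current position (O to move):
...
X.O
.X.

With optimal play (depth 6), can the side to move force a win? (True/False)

O winning at [.../X.O/.X.]: False

ply 1, O at .../X.O/.X. | (0,0)=-1→O../X.O/.X.*; (0,1)=-1→.O./X.O/.X.; (0,2)=-1→..O/X.O/.X.; (1,1)=-1→.../XOO/.X.; (2,0)=-1→.../X.O/OX.; (2,2)=-1→.../X.O/.XO
ply 2, X at O../X.O/.X. | (0,1)=+1→OX./X.O/.X.*; (0,2)=-1→O.X/X.O/.X.; (1,1)=+1→O../XXO/.X.; (2,0)=-1→O../X.O/XX.; (2,2)=-1→O../X.O/.XX
ply 3, O at OX./X.O/.X. | (0,2)=-1→OXO/X.O/.X.*; (1,1)=-1→OX./XOO/.X.; (2,0)=-1→OX./X.O/OX.; (2,2)=-1→OX./X.O/.XO
ply 4, X at OXO/X.O/.X. | (1,1)=+1→OXO/XXO/.X.*; (2,0)=+1→OXO/X.O/XX.; (2,2)=+1→OXO/X.O/.XX
ply 5: OXO/XXO/.X. is terminal -1 (O); from .../X.O/.X. depth 6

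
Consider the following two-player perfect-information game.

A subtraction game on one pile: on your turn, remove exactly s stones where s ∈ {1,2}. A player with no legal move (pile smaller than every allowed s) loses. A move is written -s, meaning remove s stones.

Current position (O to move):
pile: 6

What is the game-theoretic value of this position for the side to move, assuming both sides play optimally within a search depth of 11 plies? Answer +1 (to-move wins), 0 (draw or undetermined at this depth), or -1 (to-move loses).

value(6, O) = -1

p1 O@[6]: -1[5]-1* -2[4]-1
p2 X@[5]: -1[4]-1 -2[3]+1*
p3 O@[3]: -1[2]-1* -2[1]-1
p4 X@[2]: -1[1]-1 -2[0]+1*
p5 O@[0] terminal -1; root [6] d11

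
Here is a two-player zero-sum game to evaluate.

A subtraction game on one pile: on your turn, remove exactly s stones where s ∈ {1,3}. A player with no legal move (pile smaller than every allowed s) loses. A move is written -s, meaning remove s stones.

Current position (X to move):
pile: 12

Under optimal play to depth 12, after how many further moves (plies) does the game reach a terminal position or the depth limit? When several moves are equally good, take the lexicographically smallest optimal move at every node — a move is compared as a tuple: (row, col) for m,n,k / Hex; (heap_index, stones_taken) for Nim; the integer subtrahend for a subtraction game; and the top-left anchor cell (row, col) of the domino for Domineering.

p1 X@[12]: -1[11]-1* -3[9]-1
p2 O@[11]: -1[10]+1* -3[8]+1
p3 X@[10]: -1[9]-1* -3[7]-1
p4 O@[9]: -1[8]+1* -3[6]+1
p5 X@[8]: -1[7]-1* -3[5]-1
p6 O@[7]: -1[6]+1* -3[4]+1
p7 X@[6]: -1[5]-1* -3[3]-1
p8 O@[5]: -1[4]+1* -3[2]+1
p9 X@[4]: -1[3]-1* -3[1]-1
p10 O@[3]: -1[2]+1* -3[0]+1
p11 X@[2]: -1[1]-1*
p12 O@[1]: -1[0]+1*
p13 X@[0] terminal -1; root [12] d12

PV length from [12]: 12 plies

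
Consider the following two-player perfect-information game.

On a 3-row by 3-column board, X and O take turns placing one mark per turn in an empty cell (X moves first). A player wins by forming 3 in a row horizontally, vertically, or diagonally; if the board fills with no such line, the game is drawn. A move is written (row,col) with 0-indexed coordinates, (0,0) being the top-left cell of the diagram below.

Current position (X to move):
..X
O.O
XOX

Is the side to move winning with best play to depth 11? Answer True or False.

X winning at [..X/O.O/XOX]: True

ply 1, X at ..X/O.O/XOX | (0,0)=-1→X.X/O.O/XOX; (0,1)=-1→.XX/O.O/XOX; (1,1)=+1→..X/OXO/XOX*
ply 2: ..X/OXO/XOX is terminal -1 (O); from ..X/O.O/XOX depth 11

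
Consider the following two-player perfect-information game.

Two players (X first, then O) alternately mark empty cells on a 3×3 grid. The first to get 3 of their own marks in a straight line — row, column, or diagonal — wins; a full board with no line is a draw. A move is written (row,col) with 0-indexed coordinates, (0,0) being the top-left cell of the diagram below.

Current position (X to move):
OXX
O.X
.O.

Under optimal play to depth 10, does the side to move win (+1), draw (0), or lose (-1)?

ply 1, X at OXX/O.X/.O. | (1,1)=-1→OXX/OXX/.O.; (2,0)=+1→OXX/O.X/XO.*; (2,2)=+1→OXX/O.X/.OX
ply 2, O at OXX/O.X/XO. | (1,1)=-1→OXX/OOX/XO.*; (2,2)=-1→OXX/O.X/XOO
ply 3, X at OXX/OOX/XO. | (2,2)=+1→OXX/OOX/XOX*
ply 4: OXX/OOX/XOX is terminal -1 (O); from OXX/O.X/.O. depth 10

value(OXX/O.X/.O., X) = +1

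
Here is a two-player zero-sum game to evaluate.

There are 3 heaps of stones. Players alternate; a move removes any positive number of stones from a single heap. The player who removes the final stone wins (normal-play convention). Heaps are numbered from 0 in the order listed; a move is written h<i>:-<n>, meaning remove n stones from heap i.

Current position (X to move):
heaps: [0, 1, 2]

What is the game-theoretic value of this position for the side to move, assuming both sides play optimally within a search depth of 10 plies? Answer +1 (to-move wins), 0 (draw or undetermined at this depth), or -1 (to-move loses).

value((0,1,2), X) = +1

[(0,1,2)] X move#1: h1:-1:-1/(0,0,2), h2:-1:+1/(0,1,1)*, h2:-2:-1/(0,1,0)
[(0,1,1)] O move#2: h1:-1:-1/(0,0,1)*, h2:-1:-1/(0,1,0)
[(0,0,1)] X move#3: h2:-1:+1/(0,0,0)*
[(0,0,0)] end (terminal -1, O#4); searched (0,1,2) to 10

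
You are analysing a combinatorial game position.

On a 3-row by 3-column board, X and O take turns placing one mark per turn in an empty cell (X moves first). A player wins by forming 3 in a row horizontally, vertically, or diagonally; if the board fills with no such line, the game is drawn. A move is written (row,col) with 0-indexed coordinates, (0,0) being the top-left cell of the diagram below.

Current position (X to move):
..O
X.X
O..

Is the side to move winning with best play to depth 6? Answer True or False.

X winning at [..O/X.X/O..]: True

ply 1, X at ..O/X.X/O.. | (0,0)=-1→X.O/X.X/O..; (0,1)=-1→.XO/X.X/O..; (1,1)=+1→..O/XXX/O..*; (2,1)=-1→..O/X.X/OX.; (2,2)=-1→..O/X.X/O.X
ply 2: ..O/XXX/O.. is terminal -1 (O); from ..O/X.X/O.. depth 6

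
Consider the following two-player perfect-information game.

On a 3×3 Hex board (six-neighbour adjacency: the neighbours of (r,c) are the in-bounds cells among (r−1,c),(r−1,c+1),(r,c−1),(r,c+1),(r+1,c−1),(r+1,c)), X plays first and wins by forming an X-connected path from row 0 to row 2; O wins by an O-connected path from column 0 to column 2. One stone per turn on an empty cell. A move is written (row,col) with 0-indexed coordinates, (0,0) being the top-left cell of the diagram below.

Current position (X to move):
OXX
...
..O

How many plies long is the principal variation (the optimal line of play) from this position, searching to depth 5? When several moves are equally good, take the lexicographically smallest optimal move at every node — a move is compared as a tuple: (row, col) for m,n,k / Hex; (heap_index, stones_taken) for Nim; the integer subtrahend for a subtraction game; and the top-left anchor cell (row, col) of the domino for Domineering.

p1 X@[OXX/.../..O]: (1,0)[OXX/X../..O]+1* (1,1)[OXX/.X./..O]+1 (1,2)[OXX/..X/..O]+1 (2,0)[OXX/.../X.O]+1 (2,1)[OXX/.../.XO]+1
p2 O@[OXX/X../..O]: (1,1)[OXX/XO./..O]-1* (1,2)[OXX/X.O/..O]-1 (2,0)[OXX/X../O.O]-1 (2,1)[OXX/X../.OO]-1
p3 X@[OXX/XO./..O]: (1,2)[OXX/XOX/..O]+1* (2,0)[OXX/XO./X.O]+1 (2,1)[OXX/XO./.XO]+1
p4 O@[OXX/XOX/..O]: (2,0)[OXX/XOX/O.O]-1* (2,1)[OXX/XOX/.OO]-1
p5 X@[OXX/XOX/O.O]: (2,1)[OXX/XOX/OXO]+1*
p6 O@[OXX/XOX/OXO] terminal -1; root [OXX/.../..O] d5

PV length from [OXX/.../..O]: 5 plies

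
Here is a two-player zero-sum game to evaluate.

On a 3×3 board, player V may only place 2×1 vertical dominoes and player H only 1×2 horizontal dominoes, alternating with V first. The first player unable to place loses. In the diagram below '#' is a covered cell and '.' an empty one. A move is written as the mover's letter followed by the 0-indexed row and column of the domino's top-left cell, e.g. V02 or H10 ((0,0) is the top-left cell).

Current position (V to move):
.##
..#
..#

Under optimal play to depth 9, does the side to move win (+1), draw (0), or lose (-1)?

value(.##/..#/..#, V) = +1

p1 V@[.##/..#/..#]: V00[###/#.#/..#]-1 V10[.##/#.#/#.#]+1* V11[.##/.##/.##]+1
p2 H@[.##/#.#/#.#] terminal -1; root [.##/..#/..#] d9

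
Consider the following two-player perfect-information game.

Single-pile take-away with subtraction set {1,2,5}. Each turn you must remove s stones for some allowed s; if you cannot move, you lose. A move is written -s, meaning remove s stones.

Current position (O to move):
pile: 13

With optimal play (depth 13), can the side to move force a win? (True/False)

O winning at [13]: True

ply 1, O at 13 | -1=+1→12*; -2=-1→11; -5=-1→8
ply 2, X at 12 | -1=-1→11*; -2=-1→10; -5=-1→7
ply 3, O at 11 | -1=-1→10; -2=+1→9*; -5=+1→6
ply 4, X at 9 | -1=-1→8*; -2=-1→7; -5=-1→4
ply 5, O at 8 | -1=-1→7; -2=+1→6*; -5=+1→3
ply 6, X at 6 | -1=-1→5*; -2=-1→4; -5=-1→1
ply 7, O at 5 | -1=-1→4; -2=+1→3*; -5=+1→0
ply 8, X at 3 | -1=-1→2*; -2=-1→1
ply 9, O at 2 | -1=-1→1; -2=+1→0*
ply 10: 0 is terminal -1 (X); from 13 depth 13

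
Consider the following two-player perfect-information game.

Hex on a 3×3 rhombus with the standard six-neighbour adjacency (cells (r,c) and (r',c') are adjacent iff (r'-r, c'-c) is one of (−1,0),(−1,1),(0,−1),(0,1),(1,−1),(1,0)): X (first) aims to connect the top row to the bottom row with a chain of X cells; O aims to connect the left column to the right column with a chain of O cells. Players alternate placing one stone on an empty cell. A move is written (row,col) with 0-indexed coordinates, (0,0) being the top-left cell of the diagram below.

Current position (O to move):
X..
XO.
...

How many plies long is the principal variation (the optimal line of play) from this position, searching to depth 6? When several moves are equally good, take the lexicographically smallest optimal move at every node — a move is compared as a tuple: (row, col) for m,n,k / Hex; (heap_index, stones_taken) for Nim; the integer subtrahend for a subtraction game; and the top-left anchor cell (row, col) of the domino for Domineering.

PV length from [X../XO./...]: 3 plies

[X../XO./...] O move#1: (0,1):-1/XO./XO./..., (0,2):-1/X.O/XO./..., (1,2):-1/X../XOO/..., (2,0):+1/X../XO./O..*, (2,1):-1/X../XO./.O., (2,2):-1/X../XO./..O
[X../XO./O..] X move#2: (0,1):-1/XX./XO./O..*, (0,2):-1/X.X/XO./O.., (1,2):-1/X../XOX/O.., (2,1):-1/X../XO./OX., (2,2):-1/X../XO./O.X
[XX./XO./O..] O move#3: (0,2):+1/XXO/XO./O..*, (1,2):+1/XX./XOO/O.., (2,1):+1/XX./XO./OO., (2,2):+1/XX./XO./O.O
[XXO/XO./O..] end (terminal -1, X#4); searched X../XO./... to 6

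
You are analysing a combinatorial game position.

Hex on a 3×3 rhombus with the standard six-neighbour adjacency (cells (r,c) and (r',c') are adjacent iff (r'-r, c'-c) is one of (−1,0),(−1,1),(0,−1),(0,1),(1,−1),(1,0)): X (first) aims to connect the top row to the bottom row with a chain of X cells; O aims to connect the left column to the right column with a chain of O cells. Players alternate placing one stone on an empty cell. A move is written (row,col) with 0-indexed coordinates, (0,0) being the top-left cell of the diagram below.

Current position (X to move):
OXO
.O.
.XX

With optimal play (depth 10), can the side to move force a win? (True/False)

X winning at [OXO/.O./.XX]: False

ply 1, X at OXO/.O./.XX | (1,0)=-1→OXO/XO./.XX*; (1,2)=-1→OXO/.OX/.XX; (2,0)=-1→OXO/.O./XXX
ply 2, O at OXO/XO./.XX | (1,2)=-1→OXO/XOO/.XX; (2,0)=+1→OXO/XO./OXX*
ply 3: OXO/XO./OXX is terminal -1 (X); from OXO/.O./.XX depth 10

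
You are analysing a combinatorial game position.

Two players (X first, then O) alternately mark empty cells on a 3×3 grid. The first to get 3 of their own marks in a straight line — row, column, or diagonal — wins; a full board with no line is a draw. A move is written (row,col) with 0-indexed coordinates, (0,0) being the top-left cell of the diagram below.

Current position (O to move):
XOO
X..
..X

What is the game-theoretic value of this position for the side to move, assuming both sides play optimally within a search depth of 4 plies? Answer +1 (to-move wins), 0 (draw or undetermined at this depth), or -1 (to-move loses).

value(XOO/X../..X, O) = -1

[XOO/X../..X] O move#1: (1,1):-1/XOO/XO./..X*, (1,2):-1/XOO/X.O/..X, (2,0):-1/XOO/X../O.X, (2,1):-1/XOO/X../.OX
[XOO/XO./..X] X move#2: (1,2):-1/XOO/XOX/..X, (2,0):+1/XOO/XO./X.X*, (2,1):-1/XOO/XO./.XX
[XOO/XO./X.X] end (terminal -1, O#3); searched XOO/X../..X to 4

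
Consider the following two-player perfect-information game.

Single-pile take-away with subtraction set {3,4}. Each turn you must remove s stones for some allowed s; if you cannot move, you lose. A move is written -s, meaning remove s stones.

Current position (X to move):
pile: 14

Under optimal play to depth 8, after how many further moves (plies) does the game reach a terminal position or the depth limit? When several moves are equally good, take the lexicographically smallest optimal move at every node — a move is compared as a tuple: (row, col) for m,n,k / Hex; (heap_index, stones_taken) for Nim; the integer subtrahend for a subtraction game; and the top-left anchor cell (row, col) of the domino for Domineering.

PV length from [14]: 4 plies

ply 1, X at 14 | -3=-1→11*; -4=-1→10
ply 2, O at 11 | -3=+1→8*; -4=+1→7
ply 3, X at 8 | -3=-1→5*; -4=-1→4
ply 4, O at 5 | -3=+1→2*; -4=+1→1
ply 5: 2 is terminal -1 (X); from 14 depth 8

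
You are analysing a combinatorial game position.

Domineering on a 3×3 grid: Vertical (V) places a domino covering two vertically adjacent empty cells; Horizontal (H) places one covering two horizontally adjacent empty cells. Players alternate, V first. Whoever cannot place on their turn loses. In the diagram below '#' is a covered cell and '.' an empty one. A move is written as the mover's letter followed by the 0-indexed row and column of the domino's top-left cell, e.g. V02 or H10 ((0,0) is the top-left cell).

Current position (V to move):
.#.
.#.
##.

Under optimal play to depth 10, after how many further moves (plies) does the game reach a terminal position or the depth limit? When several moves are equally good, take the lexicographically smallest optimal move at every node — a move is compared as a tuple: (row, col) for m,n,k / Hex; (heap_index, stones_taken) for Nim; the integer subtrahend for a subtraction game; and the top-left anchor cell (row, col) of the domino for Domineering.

PV length from [.#./.#./##.]: 1 ply

ply 1, V at .#./.#./##. | V00=+1→##./##./##.*; V02=+1→.##/.##/##.; V12=+1→.#./.##/###
ply 2: ##./##./##. is terminal -1 (H); from .#./.#./##. depth 10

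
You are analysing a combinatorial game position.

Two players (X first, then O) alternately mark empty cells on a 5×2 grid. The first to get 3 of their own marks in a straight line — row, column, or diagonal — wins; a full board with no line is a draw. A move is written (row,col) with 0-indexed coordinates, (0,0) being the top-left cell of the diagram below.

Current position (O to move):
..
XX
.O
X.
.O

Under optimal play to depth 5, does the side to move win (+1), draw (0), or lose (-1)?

[../XX/.O/X./.O] O move#1: (0,0):-1/O./XX/.O/X./.O, (0,1):-1/.O/XX/.O/X./.O, (2,0):+0/../XX/OO/X./.O, (3,1):+1/../XX/.O/XO/.O*, (4,0):-1/../XX/.O/X./OO
[../XX/.O/XO/.O] end (terminal -1, X#2); searched ../XX/.O/X./.O to 5

value(../XX/.O/X./.O, O) = +1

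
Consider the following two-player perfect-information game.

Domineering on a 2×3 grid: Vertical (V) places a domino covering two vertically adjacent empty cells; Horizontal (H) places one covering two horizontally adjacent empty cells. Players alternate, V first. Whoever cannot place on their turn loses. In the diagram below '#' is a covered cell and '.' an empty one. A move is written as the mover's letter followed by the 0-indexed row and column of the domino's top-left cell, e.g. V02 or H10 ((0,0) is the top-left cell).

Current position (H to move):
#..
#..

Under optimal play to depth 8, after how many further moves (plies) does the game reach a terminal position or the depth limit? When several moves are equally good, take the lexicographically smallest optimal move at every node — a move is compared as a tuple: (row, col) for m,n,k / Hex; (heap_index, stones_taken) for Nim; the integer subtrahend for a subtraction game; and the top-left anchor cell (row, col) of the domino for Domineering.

PV length from [#../#..]: 1 ply

p1 H@[#../#..]: H01[###/#..]+1* H11[#../###]+1
p2 V@[###/#..] terminal -1; root [#../#..] d8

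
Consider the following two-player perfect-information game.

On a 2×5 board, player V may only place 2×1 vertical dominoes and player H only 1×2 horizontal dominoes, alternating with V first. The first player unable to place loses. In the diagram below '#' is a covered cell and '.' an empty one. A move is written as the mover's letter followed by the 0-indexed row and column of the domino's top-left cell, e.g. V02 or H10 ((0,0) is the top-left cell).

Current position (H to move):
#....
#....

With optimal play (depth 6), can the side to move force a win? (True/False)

H winning at [#..../#....]: True

ply 1, H at #..../#.... | H01=-1→###../#....; H02=+1→#.##./#....*; H03=-1→#..##/#....; H11=-1→#..../###..; H12=+1→#..../#.##.; H13=-1→#..../#..##
ply 2, V at #.##./#.... | V01=-1→####./##...*; V04=-1→#.###/#...#
ply 3, H at ####./##... | H12=-1→####./####.; H13=+1→####./##.##*
ply 4: ####./##.## is terminal -1 (V); from #..../#.... depth 6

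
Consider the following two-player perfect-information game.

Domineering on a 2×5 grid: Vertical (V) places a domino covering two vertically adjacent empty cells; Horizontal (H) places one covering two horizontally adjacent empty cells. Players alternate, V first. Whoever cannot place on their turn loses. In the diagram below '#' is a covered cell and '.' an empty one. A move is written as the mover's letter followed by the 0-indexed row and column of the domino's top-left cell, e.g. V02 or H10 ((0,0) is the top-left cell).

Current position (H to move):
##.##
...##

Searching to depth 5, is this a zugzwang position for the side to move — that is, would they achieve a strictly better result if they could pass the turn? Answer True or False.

zugzwang(##.##/...##, H) = False

p1 H@[##.##/...##]: H10[##.##/##.##]-1 H11[##.##/.####]+1*
p2 V@[##.##/.####] terminal -1; root [##.##/...##] d5
pass branch (V moves first from the same position):
  | p1 V@[##.##/...##]: V02[#####/..###]-1*
  | p2 H@[#####/..###]: H10[#####/#####]+1*
  | p3 V@[#####/#####] terminal -1; root [##.##/...##] d5
H moving scores +1; H passing scores +1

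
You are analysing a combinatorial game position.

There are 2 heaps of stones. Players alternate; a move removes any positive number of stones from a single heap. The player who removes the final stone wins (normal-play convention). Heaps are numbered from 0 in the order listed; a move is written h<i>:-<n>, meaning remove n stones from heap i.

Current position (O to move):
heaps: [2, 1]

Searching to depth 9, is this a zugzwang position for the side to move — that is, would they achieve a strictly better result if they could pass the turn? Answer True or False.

[(2,1)] O move#1: h0:-1:+1/(1,1)*, h0:-2:-1/(0,1), h1:-1:-1/(2,0)
[(1,1)] X move#2: h0:-1:-1/(0,1)*, h1:-1:-1/(1,0)
[(0,1)] O move#3: h1:-1:+1/(0,0)*
[(0,0)] end (terminal -1, X#4); searched (2,1) to 9
pass branch (X moves first from the same position):
  | [(2,1)] X move#1: h0:-1:+1/(1,1)*, h0:-2:-1/(0,1), h1:-1:-1/(2,0)
  | [(1,1)] O move#2: h0:-1:-1/(0,1)*, h1:-1:-1/(1,0)
  | [(0,1)] X move#3: h1:-1:+1/(0,0)*
  | [(0,0)] end (terminal -1, O#4); searched (2,1) to 9
O moving scores +1; O passing scores -1

zugzwang((2,1), O) = False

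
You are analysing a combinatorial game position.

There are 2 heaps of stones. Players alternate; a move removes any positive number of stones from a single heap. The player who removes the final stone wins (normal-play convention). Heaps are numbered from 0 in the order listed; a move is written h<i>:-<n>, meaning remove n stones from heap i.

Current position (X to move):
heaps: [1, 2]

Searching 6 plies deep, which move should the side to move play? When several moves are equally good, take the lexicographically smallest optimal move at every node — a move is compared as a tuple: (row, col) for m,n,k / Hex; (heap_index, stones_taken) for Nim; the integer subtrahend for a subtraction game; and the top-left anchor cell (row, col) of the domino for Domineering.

ply 1, X at (1,2) | h0:-1=-1→(0,2); h1:-1=+1→(1,1)*; h1:-2=-1→(1,0)
ply 2, O at (1,1) | h0:-1=-1→(0,1)*; h1:-1=-1→(1,0)
ply 3, X at (0,1) | h1:-1=+1→(0,0)*
ply 4: (0,0) is terminal -1 (O); from (1,2) depth 6

X's best at [(1,2)]: h1:-1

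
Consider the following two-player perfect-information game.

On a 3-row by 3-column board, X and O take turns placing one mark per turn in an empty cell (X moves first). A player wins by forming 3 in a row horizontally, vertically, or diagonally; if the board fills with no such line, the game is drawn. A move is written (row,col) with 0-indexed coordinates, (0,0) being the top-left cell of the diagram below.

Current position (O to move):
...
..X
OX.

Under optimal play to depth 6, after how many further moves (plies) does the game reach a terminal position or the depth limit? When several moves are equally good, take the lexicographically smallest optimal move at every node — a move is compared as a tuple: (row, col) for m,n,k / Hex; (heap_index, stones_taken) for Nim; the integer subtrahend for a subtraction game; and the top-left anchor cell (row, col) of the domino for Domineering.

ply 1, O at .../..X/OX. | (0,0)=+1→O../..X/OX.*; (0,1)=+0→.O./..X/OX.; (0,2)=-1→..O/..X/OX.; (1,0)=-1→.../O.X/OX.; (1,1)=+0→.../.OX/OX.; (2,2)=-1→.../..X/OXO
ply 2, X at O../..X/OX. | (0,1)=-1→OX./..X/OX.*; (0,2)=-1→O.X/..X/OX.; (1,0)=-1→O../X.X/OX.; (1,1)=-1→O../.XX/OX.; (2,2)=-1→O../..X/OXX
ply 3, O at OX./..X/OX. | (0,2)=-1→OXO/..X/OX.; (1,0)=+1→OX./O.X/OX.*; (1,1)=+1→OX./.OX/OX.; (2,2)=-1→OX./..X/OXO
ply 4: OX./O.X/OX. is terminal -1 (X); from .../..X/OX. depth 6

PV length from [.../..X/OX.]: 3 plies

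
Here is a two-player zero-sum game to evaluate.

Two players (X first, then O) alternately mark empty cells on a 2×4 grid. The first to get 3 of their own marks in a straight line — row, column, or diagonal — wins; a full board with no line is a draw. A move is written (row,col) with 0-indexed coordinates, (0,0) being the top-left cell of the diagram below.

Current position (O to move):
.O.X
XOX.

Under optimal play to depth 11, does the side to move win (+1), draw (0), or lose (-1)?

value(.O.X/XOX., O) = 0

ply 1, O at .O.X/XOX. | (0,0)=+0→OO.X/XOX.*; (0,2)=+0→.OOX/XOX.; (1,3)=+0→.O.X/XOXO
ply 2, X at OO.X/XOX. | (0,2)=+0→OOXX/XOX.*; (1,3)=-1→OO.X/XOXX
ply 3, O at OOXX/XOX. | (1,3)=+0→OOXX/XOXO*
ply 4: OOXX/XOXO is terminal +0 (X); from .O.X/XOX. depth 11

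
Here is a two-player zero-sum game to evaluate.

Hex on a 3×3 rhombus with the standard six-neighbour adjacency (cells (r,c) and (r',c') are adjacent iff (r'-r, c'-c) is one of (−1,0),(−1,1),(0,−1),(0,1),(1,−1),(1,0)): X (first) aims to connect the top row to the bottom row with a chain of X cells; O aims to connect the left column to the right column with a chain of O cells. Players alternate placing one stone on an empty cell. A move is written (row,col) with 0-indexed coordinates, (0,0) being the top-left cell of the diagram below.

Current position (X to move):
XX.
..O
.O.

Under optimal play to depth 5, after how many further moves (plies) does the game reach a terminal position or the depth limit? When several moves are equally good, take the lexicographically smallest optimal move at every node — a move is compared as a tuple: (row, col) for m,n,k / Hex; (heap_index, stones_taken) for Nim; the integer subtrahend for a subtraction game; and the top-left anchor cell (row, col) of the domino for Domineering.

ply 1, X at XX./..O/.O. | (0,2)=-1→XXX/..O/.O.; (1,0)=-1→XX./X.O/.O.; (1,1)=-1→XX./.XO/.O.; (2,0)=+1→XX./..O/XO.*; (2,2)=-1→XX./..O/.OX
ply 2, O at XX./..O/XO. | (0,2)=-1→XXO/..O/XO.*; (1,0)=-1→XX./O.O/XO.; (1,1)=-1→XX./.OO/XO.; (2,2)=-1→XX./..O/XOO
ply 3, X at XXO/..O/XO. | (1,0)=+1→XXO/X.O/XO.*; (1,1)=+1→XXO/.XO/XO.; (2,2)=+1→XXO/..O/XOX
ply 4: XXO/X.O/XO. is terminal -1 (O); from XX./..O/.O. depth 5

PV length from [XX./..O/.O.]: 3 plies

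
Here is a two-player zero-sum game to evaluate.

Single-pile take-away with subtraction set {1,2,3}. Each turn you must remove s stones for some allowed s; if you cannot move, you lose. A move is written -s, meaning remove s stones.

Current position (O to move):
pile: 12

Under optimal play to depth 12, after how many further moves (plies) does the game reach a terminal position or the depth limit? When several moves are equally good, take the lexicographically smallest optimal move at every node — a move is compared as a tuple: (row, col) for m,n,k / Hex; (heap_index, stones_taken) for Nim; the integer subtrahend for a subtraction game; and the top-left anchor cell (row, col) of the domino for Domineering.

[12] O move#1: -1:-1/11*, -2:-1/10, -3:-1/9
[11] X move#2: -1:-1/10, -2:-1/9, -3:+1/8*
[8] O move#3: -1:-1/7*, -2:-1/6, -3:-1/5
[7] X move#4: -1:-1/6, -2:-1/5, -3:+1/4*
[4] O move#5: -1:-1/3*, -2:-1/2, -3:-1/1
[3] X move#6: -1:-1/2, -2:-1/1, -3:+1/0*
[0] end (terminal -1, O#7); searched 12 to 12

PV length from [12]: 6 plies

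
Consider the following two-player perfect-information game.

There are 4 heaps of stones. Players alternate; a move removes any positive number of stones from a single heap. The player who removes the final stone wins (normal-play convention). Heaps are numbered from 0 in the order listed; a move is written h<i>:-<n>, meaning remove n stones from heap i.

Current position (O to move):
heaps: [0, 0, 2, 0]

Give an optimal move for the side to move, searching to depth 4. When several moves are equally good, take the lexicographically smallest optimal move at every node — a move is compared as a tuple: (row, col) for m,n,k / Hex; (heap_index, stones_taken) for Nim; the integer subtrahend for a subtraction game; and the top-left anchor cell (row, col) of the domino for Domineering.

O's best at [(0,0,2,0)]: h2:-2

[(0,0,2,0)] O move#1: h2:-1:-1/(0,0,1,0), h2:-2:+1/(0,0,0,0)*
[(0,0,0,0)] end (terminal -1, X#2); searched (0,0,2,0) to 4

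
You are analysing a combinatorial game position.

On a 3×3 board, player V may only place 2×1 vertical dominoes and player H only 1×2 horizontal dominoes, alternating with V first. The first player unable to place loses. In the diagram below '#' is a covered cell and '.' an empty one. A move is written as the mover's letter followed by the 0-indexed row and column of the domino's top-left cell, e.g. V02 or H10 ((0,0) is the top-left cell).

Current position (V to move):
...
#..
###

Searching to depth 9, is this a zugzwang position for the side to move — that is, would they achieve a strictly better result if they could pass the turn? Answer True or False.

zugzwang(.../#../###, V) = False

p1 V@[.../#../###]: V01[.#./##./###]+1* V02[..#/#.#/###]-1
p2 H@[.#./##./###] terminal -1; root [.../#../###] d9
suppose V passes — search the same position with H to move:
pass> p1 H@[.../#../###]: H00[##./#../###]-1 H01[.##/#../###]+1* H11[.../###/###]+1
pass> p2 V@[.##/#../###] terminal -1; root [.../#../###] d9
for V: play +1, pass -1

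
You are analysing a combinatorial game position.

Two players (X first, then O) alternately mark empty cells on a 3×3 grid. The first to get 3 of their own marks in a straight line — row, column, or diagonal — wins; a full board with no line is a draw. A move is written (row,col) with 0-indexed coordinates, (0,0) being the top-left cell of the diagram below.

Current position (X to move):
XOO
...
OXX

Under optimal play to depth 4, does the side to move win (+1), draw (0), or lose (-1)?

ply 1, X at XOO/.../OXX | (1,0)=-1→XOO/X../OXX; (1,1)=+1→XOO/.X./OXX*; (1,2)=-1→XOO/..X/OXX
ply 2: XOO/.X./OXX is terminal -1 (O); from XOO/.../OXX depth 4

value(XOO/.../OXX, X) = +1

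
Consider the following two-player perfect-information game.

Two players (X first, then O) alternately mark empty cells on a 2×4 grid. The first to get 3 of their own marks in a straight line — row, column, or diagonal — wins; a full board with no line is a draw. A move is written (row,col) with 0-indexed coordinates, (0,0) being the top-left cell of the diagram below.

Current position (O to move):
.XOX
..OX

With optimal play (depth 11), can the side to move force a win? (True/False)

p1 O@[.XOX/..OX]: (0,0)[OXOX/..OX]+0* (1,0)[.XOX/O.OX]+0 (1,1)[.XOX/.OOX]+0
p2 X@[OXOX/..OX]: (1,0)[OXOX/X.OX]+0* (1,1)[OXOX/.XOX]+0
p3 O@[OXOX/X.OX]: (1,1)[OXOX/XOOX]+0*
p4 X@[OXOX/XOOX] terminal +0; root [.XOX/..OX] d11

O winning at [.XOX/..OX]: False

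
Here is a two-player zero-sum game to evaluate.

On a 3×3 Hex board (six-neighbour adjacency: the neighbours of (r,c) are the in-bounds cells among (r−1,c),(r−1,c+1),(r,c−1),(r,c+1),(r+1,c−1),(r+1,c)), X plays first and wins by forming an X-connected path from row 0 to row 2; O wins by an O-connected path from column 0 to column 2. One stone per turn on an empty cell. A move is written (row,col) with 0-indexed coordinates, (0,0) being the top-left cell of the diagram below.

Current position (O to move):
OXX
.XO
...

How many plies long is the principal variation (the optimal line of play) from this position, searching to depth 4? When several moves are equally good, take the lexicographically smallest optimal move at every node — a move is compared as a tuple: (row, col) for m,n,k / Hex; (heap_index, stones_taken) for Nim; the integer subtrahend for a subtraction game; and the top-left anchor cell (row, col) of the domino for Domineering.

ply 1, O at OXX/.XO/... | (1,0)=-1→OXX/OXO/...*; (2,0)=-1→OXX/.XO/O..; (2,1)=-1→OXX/.XO/.O.; (2,2)=-1→OXX/.XO/..O
ply 2, X at OXX/OXO/... | (2,0)=+1→OXX/OXO/X..*; (2,1)=+1→OXX/OXO/.X.; (2,2)=+1→OXX/OXO/..X
ply 3: OXX/OXO/X.. is terminal -1 (O); from OXX/.XO/... depth 4

PV length from [OXX/.XO/...]: 2 plies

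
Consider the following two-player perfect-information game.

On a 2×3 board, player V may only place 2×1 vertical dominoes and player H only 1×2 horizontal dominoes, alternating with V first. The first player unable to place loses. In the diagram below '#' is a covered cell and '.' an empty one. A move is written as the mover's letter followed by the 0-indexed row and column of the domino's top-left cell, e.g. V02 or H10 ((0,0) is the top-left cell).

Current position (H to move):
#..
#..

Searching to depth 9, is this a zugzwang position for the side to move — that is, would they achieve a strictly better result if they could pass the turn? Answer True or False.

p1 H@[#../#..]: H01[###/#..]+1* H11[#../###]+1
p2 V@[###/#..] terminal -1; root [#../#..] d9
suppose H passes — search the same position with V to move:
pass> p1 V@[#../#..]: V01[##./##.]+1* V02[#.#/#.#]+1
pass> p2 H@[##./##.] terminal -1; root [#../#..] d9
for H: play +1, pass -1

zugzwang(#../#.., H) = False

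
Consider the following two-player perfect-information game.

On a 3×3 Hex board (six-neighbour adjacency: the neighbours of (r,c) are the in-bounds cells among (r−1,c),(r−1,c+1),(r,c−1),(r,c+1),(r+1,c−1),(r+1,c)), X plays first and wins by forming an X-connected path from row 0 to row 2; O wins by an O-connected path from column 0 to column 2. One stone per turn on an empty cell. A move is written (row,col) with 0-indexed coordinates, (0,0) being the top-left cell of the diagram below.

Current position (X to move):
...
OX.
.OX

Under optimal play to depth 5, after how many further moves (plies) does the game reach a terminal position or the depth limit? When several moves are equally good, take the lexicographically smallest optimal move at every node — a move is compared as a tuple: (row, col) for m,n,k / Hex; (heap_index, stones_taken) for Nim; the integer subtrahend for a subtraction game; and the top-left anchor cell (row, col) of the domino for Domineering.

ply 1, X at .../OX./.OX | (0,0)=+1→X../OX./.OX*; (0,1)=+1→.X./OX./.OX; (0,2)=+1→..X/OX./.OX; (1,2)=+1→.../OXX/.OX; (2,0)=+1→.../OX./XOX
ply 2, O at X../OX./.OX | (0,1)=-1→XO./OX./.OX*; (0,2)=-1→X.O/OX./.OX; (1,2)=-1→X../OXO/.OX; (2,0)=-1→X../OX./OOX
ply 3, X at XO./OX./.OX | (0,2)=+1→XOX/OX./.OX*; (1,2)=-1→XO./OXX/.OX; (2,0)=-1→XO./OX./XOX
ply 4, O at XOX/OX./.OX | (1,2)=-1→XOX/OXO/.OX*; (2,0)=-1→XOX/OX./OOX
ply 5, X at XOX/OXO/.OX | (2,0)=+1→XOX/OXO/XOX*
ply 6: XOX/OXO/XOX is terminal -1 (O); from .../OX./.OX depth 5

PV length from [.../OX./.OX]: 5 plies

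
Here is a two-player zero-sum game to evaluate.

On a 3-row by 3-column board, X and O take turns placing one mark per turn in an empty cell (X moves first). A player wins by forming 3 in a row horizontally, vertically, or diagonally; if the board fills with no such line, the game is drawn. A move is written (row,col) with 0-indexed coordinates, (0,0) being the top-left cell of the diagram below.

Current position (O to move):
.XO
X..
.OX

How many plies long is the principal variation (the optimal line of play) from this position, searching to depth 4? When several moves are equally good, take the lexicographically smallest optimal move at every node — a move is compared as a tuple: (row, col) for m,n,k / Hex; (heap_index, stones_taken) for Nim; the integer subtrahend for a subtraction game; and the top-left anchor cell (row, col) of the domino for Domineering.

PV length from [.XO/X../.OX]: 4 plies

p1 O@[.XO/X../.OX]: (0,0)[OXO/X../.OX]+0* (1,1)[.XO/XO./.OX]+0 (1,2)[.XO/X.O/.OX]-1 (2,0)[.XO/X../OOX]-1
p2 X@[OXO/X../.OX]: (1,1)[OXO/XX./.OX]+0* (1,2)[OXO/X.X/.OX]+0 (2,0)[OXO/X../XOX]+0
p3 O@[OXO/XX./.OX]: (1,2)[OXO/XXO/.OX]+0* (2,0)[OXO/XX./OOX]-1
p4 X@[OXO/XXO/.OX]: (2,0)[OXO/XXO/XOX]+0*
p5 O@[OXO/XXO/XOX] terminal +0; root [.XO/X../.OX] d4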